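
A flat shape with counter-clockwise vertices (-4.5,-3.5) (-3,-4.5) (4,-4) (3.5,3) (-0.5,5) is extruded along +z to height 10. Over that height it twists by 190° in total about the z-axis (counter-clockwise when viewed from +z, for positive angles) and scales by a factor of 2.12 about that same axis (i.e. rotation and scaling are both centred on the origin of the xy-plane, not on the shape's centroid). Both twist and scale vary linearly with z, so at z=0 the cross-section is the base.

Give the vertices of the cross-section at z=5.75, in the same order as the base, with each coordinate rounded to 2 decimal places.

t = z/height = 5.75/10 = 0.575
s = 1 + (scale-1)·z/height = 1 + (2.12-1)·5.75/10 = 1.644000
θ = twist·z/height = 190°·5.75/10 = 109.2500° = 1.906772 rad
cos θ = -0.329691, sin θ = 0.944089 (intermediates below are computed at full precision and shown rounded to 5 d.p.)
v1: (-4.5,-3.5) → rotate → (4.78792,-3.09448) → ×s → (7.87134,-5.08733) → (7.87,-5.09)
v2: (-3,-4.5) → rotate → (5.23747,-1.34866) → ×s → (8.61040,-2.21720) → (8.61,-2.22)
v3: (4,-4) → rotate → (2.45759,5.09512) → ×s → (4.04028,8.37638) → (4.04,8.38)
v4: (3.5,3) → rotate → (-3.98618,2.31524) → ×s → (-6.55329,3.80625) → (-6.55,3.81)
v5: (-0.5,5) → rotate → (-4.55560,-2.12050) → ×s → (-7.48941,-3.48610) → (-7.49,-3.49)

Cross-section at z=5.75: (7.87,-5.09) (8.61,-2.22) (4.04,8.38) (-6.55,3.81) (-7.49,-3.49)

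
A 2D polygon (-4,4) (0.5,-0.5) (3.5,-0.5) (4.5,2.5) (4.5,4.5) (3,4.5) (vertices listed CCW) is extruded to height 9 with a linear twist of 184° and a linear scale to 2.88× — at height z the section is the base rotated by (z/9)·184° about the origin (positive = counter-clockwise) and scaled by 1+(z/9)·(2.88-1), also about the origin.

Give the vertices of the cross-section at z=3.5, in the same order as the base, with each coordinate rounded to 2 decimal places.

Cross-section at z=3.5: (-8.76,-4.38) (1.09,0.55) (2.74,5.47) (-1.64,8.76) (-4.93,9.85) (-5.75,7.39)

t = z/height = 3.5/9 = 0.388889
s = 1 + (scale-1)·z/height = 1 + (2.88-1)·3.5/9 = 1.731111
θ = twist·z/height = 184°·3.5/9 = 71.5556° = 1.248880 rad
cos θ = 0.316385, sin θ = 0.948631 (intermediates below are computed at full precision and shown rounded to 5 d.p.)
v1: (-4,4) → rotate → (-5.06006,-2.52898) → ×s → (-8.75953,-4.37795) → (-8.76,-4.38)
v2: (0.5,-0.5) → rotate → (0.63251,0.31612) → ×s → (1.09494,0.54724) → (1.09,0.55)
v3: (3.5,-0.5) → rotate → (1.58166,3.16202) → ×s → (2.73803,5.47380) → (2.74,5.47)
v4: (4.5,2.5) → rotate → (-0.94784,5.05980) → ×s → (-1.64082,8.75908) → (-1.64,8.76)
v5: (4.5,4.5) → rotate → (-2.84511,5.69257) → ×s → (-4.92520,9.85447) → (-4.93,9.85)
v6: (3,4.5) → rotate → (-3.31968,4.26963) → ×s → (-5.74674,7.39120) → (-5.75,7.39)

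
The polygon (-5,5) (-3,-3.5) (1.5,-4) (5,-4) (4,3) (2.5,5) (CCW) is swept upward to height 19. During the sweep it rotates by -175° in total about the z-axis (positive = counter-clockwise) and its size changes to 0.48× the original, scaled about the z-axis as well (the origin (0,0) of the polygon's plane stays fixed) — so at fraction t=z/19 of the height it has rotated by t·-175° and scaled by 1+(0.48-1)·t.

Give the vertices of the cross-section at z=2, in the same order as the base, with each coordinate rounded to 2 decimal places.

t = z/height = 2/19 = 0.105263
s = 1 + (scale-1)·z/height = 1 + (0.48-1)·2/19 = 0.945263
θ = twist·z/height = -175°·2/19 = -18.4211° = -0.321508 rad
cos θ = 0.948760, sin θ = -0.315998 (intermediates below are computed at full precision and shown rounded to 5 d.p.)
v1: (-5,5) → rotate → (-3.16381,6.32379) → ×s → (-2.99063,5.97764) → (-2.99,5.98)
v2: (-3,-3.5) → rotate → (-3.95227,-2.37267) → ×s → (-3.73594,-2.24279) → (-3.74,-2.24)
v3: (1.5,-4) → rotate → (0.15915,-4.26904) → ×s → (0.15044,-4.03536) → (0.15,-4.04)
v4: (5,-4) → rotate → (3.47981,-5.37503) → ×s → (3.28934,-5.08082) → (3.29,-5.08)
v5: (4,3) → rotate → (4.74303,1.58229) → ×s → (4.48341,1.49568) → (4.48,1.50)
v6: (2.5,5) → rotate → (3.95189,3.95381) → ×s → (3.73557,3.73739) → (3.74,3.74)

Cross-section at z=2: (-2.99,5.98) (-3.74,-2.24) (0.15,-4.04) (3.29,-5.08) (4.48,1.50) (3.74,3.74)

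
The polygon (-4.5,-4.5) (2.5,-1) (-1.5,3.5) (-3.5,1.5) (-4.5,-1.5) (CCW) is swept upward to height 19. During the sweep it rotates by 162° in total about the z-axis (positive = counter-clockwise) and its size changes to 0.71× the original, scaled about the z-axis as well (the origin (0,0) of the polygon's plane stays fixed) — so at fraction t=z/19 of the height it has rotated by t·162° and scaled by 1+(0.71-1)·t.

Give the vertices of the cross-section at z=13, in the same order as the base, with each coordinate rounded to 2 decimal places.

Cross-section at z=13: (4.65,-2.09) (0.04,2.16) (-2.19,-2.12) (-0.13,-3.05) (2.41,-2.94)

t = z/height = 13/19 = 0.684211
s = 1 + (scale-1)·z/height = 1 + (0.71-1)·13/19 = 0.801579
θ = twist·z/height = 162°·13/19 = 110.8421° = 1.934560 rad
cos θ = -0.355794, sin θ = 0.934564 (intermediates below are computed at full precision and shown rounded to 5 d.p.)
v1: (-4.5,-4.5) → rotate → (5.80661,-2.60447) → ×s → (4.65446,-2.08769) → (4.65,-2.09)
v2: (2.5,-1) → rotate → (0.04508,2.69221) → ×s → (0.03614,2.15801) → (0.04,2.16)
v3: (-1.5,3.5) → rotate → (-2.73728,-2.64713) → ×s → (-2.19415,-2.12188) → (-2.19,-2.12)
v4: (-3.5,1.5) → rotate → (-0.15657,-3.80467) → ×s → (-0.12550,-3.04974) → (-0.13,-3.05)
v5: (-4.5,-1.5) → rotate → (3.00292,-3.67185) → ×s → (2.40708,-2.94328) → (2.41,-2.94)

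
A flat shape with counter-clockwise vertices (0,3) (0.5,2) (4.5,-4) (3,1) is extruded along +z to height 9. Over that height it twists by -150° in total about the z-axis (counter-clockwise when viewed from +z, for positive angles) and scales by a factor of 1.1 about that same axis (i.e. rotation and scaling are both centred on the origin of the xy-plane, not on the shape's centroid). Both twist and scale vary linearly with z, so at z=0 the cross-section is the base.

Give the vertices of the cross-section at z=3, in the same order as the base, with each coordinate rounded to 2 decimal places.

Cross-section at z=3: (2.37,1.99) (1.92,0.93) (-0.18,-6.22) (2.78,-1.71)

t = z/height = 3/9 = 0.333333
s = 1 + (scale-1)·z/height = 1 + (1.1-1)·3/9 = 1.033333
θ = twist·z/height = -150°·3/9 = -50.0000° = -0.872665 rad
cos θ = 0.642788, sin θ = -0.766044 (intermediates below are computed at full precision and shown rounded to 5 d.p.)
v1: (0,3) → rotate → (2.29813,1.92836) → ×s → (2.37474,1.99264) → (2.37,1.99)
v2: (0.5,2) → rotate → (1.85348,0.90255) → ×s → (1.91527,0.93264) → (1.92,0.93)
v3: (4.5,-4) → rotate → (-0.17163,-6.01835) → ×s → (-0.17735,-6.21896) → (-0.18,-6.22)
v4: (3,1) → rotate → (2.69441,-1.65535) → ×s → (2.78422,-1.71052) → (2.78,-1.71)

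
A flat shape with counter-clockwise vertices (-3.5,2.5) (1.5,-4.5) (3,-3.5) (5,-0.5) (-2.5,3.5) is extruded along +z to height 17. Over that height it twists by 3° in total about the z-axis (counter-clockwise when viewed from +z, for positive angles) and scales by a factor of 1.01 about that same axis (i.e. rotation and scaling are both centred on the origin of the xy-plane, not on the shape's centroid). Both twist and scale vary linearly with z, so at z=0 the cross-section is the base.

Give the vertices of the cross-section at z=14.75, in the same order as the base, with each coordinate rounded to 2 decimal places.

Cross-section at z=14.75: (-3.64,2.36) (1.72,-4.47) (3.18,-3.39) (5.06,-0.27) (-2.68,3.41)

t = z/height = 14.75/17 = 0.867647
s = 1 + (scale-1)·z/height = 1 + (1.01-1)·14.75/17 = 1.008676
θ = twist·z/height = 3°·14.75/17 = 2.6029° = 0.045430 rad
cos θ = 0.998968, sin θ = 0.045414 (intermediates below are computed at full precision and shown rounded to 5 d.p.)
v1: (-3.5,2.5) → rotate → (-3.60992,2.33847) → ×s → (-3.64125,2.35876) → (-3.64,2.36)
v2: (1.5,-4.5) → rotate → (1.70282,-4.42724) → ×s → (1.71759,-4.46565) → (1.72,-4.47)
v3: (3,-3.5) → rotate → (3.15585,-3.36015) → ×s → (3.18324,-3.38930) → (3.18,-3.39)
v4: (5,-0.5) → rotate → (5.01755,-0.27241) → ×s → (5.06108,-0.27478) → (5.06,-0.27)
v5: (-2.5,3.5) → rotate → (-2.65637,3.38285) → ×s → (-2.67942,3.41220) → (-2.68,3.41)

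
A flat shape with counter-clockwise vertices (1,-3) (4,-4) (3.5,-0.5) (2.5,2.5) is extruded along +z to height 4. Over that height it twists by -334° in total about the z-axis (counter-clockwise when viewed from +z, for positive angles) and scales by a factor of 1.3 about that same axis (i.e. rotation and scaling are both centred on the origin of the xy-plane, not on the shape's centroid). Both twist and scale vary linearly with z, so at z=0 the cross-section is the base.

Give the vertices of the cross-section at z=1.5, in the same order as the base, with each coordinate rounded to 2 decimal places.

t = z/height = 1.5/4 = 0.375
s = 1 + (scale-1)·z/height = 1 + (1.3-1)·1.5/4 = 1.112500
θ = twist·z/height = -334°·1.5/4 = -125.2500° = -2.186025 rad
cos θ = -0.577145, sin θ = -0.816642 (intermediates below are computed at full precision and shown rounded to 5 d.p.)
v1: (1,-3) → rotate → (-3.02707,0.91479) → ×s → (-3.36762,1.01771) → (-3.37,1.02)
v2: (4,-4) → rotate → (-5.57515,-0.95799) → ×s → (-6.20235,-1.06576) → (-6.20,-1.07)
v3: (3.5,-0.5) → rotate → (-2.42833,-2.56967) → ×s → (-2.70152,-2.85876) → (-2.70,-2.86)
v4: (2.5,2.5) → rotate → (0.59874,-3.48447) → ×s → (0.66610,-3.87647) → (0.67,-3.88)

Cross-section at z=1.5: (-3.37,1.02) (-6.20,-1.07) (-2.70,-2.86) (0.67,-3.88)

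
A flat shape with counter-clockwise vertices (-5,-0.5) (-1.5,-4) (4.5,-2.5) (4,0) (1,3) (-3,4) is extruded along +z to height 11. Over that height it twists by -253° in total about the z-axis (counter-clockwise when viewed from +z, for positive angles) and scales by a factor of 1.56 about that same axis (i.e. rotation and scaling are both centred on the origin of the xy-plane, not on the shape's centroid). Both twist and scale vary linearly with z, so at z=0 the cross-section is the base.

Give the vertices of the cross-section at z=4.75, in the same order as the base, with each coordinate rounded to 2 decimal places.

t = z/height = 4.75/11 = 0.431818
s = 1 + (scale-1)·z/height = 1 + (1.56-1)·4.75/11 = 1.241818
θ = twist·z/height = -253°·4.75/11 = -109.2500° = -1.906772 rad
cos θ = -0.329691, sin θ = -0.944089 (intermediates below are computed at full precision and shown rounded to 5 d.p.)
v1: (-5,-0.5) → rotate → (1.17641,4.88529) → ×s → (1.46089,6.06664) → (1.46,6.07)
v2: (-1.5,-4) → rotate → (-3.28182,2.73490) → ×s → (-4.07542,3.39624) → (-4.08,3.40)
v3: (4.5,-2.5) → rotate → (-3.84383,-3.42417) → ×s → (-4.77334,-4.25220) → (-4.77,-4.25)
v4: (4,0) → rotate → (-1.31876,-3.77636) → ×s → (-1.63766,-4.68955) → (-1.64,-4.69)
v5: (1,3) → rotate → (2.50258,-1.93316) → ×s → (3.10774,-2.40063) → (3.11,-2.40)
v6: (-3,4) → rotate → (4.76543,1.51350) → ×s → (5.91780,1.87950) → (5.92,1.88)

Cross-section at z=4.75: (1.46,6.07) (-4.08,3.40) (-4.77,-4.25) (-1.64,-4.69) (3.11,-2.40) (5.92,1.88)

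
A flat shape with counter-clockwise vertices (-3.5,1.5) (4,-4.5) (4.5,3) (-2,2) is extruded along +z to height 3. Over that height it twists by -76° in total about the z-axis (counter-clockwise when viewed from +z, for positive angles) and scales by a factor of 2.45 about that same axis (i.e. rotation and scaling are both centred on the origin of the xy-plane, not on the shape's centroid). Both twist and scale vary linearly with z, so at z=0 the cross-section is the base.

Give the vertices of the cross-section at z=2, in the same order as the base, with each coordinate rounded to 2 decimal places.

Cross-section at z=2: (-2.08,7.19) (-1.86,-11.69) (10.17,-3.11) (0.55,5.54)

t = z/height = 2/3 = 0.666667
s = 1 + (scale-1)·z/height = 1 + (2.45-1)·2/3 = 1.966667
θ = twist·z/height = -76°·2/3 = -50.6667° = -0.884300 rad
cos θ = 0.633831, sin θ = -0.773472 (intermediates below are computed at full precision and shown rounded to 5 d.p.)
v1: (-3.5,1.5) → rotate → (-1.05820,3.65790) → ×s → (-2.08113,7.19386) → (-2.08,7.19)
v2: (4,-4.5) → rotate → (-0.94530,-5.94613) → ×s → (-1.85909,-11.69405) → (-1.86,-11.69)
v3: (4.5,3) → rotate → (5.17265,-1.57913) → ×s → (10.17289,-3.10562) → (10.17,-3.11)
v4: (-2,2) → rotate → (0.27928,2.81461) → ×s → (0.54925,5.53539) → (0.55,5.54)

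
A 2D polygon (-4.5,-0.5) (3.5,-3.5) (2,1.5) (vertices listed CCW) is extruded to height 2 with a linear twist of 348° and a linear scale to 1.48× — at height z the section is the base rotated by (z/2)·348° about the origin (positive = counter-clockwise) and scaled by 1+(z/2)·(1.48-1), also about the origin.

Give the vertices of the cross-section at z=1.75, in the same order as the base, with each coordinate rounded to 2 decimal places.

t = z/height = 1.75/2 = 0.875
s = 1 + (scale-1)·z/height = 1 + (1.48-1)·1.75/2 = 1.420000
θ = twist·z/height = 348°·1.75/2 = 304.5000° = 5.314528 rad
cos θ = 0.566406, sin θ = -0.824126 (intermediates below are computed at full precision and shown rounded to 5 d.p.)
v1: (-4.5,-0.5) → rotate → (-2.96089,3.42536) → ×s → (-4.20447,4.86402) → (-4.20,4.86)
v2: (3.5,-3.5) → rotate → (-0.90202,-4.86686) → ×s → (-1.28087,-6.91095) → (-1.28,-6.91)
v3: (2,1.5) → rotate → (2.36900,-0.79864) → ×s → (3.36398,-1.13407) → (3.36,-1.13)

Cross-section at z=1.75: (-4.20,4.86) (-1.28,-6.91) (3.36,-1.13)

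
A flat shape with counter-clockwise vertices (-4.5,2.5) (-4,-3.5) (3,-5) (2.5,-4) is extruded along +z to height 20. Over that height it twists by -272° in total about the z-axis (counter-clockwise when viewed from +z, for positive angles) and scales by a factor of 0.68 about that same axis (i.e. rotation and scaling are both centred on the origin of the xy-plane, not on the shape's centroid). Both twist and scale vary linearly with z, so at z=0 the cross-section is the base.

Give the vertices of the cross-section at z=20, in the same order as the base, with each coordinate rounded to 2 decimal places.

Cross-section at z=20: (-1.81,-3.00) (2.28,-2.80) (3.47,1.92) (2.78,1.60)

t = z/height = 20/20 = 1
s = 1 + (scale-1)·z/height = 1 + (0.68-1)·20/20 = 0.680000
θ = twist·z/height = -272°·20/20 = -272.0000° = -4.747296 rad
cos θ = 0.034899, sin θ = 0.999391 (intermediates below are computed at full precision and shown rounded to 5 d.p.)
v1: (-4.5,2.5) → rotate → (-2.65552,-4.41001) → ×s → (-1.80576,-2.99881) → (-1.81,-3.00)
v2: (-4,-3.5) → rotate → (3.35827,-4.11971) → ×s → (2.28362,-2.80140) → (2.28,-2.80)
v3: (3,-5) → rotate → (5.10165,2.82367) → ×s → (3.46912,1.92010) → (3.47,1.92)
v4: (2.5,-4) → rotate → (4.08481,2.35888) → ×s → (2.77767,1.60404) → (2.78,1.60)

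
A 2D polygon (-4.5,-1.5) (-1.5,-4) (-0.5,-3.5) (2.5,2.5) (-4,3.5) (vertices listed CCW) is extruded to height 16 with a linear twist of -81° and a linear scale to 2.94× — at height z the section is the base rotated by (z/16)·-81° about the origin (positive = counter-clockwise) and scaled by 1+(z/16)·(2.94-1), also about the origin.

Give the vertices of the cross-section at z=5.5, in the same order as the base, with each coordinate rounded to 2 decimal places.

Cross-section at z=5.5: (-7.80,1.29) (-5.32,-4.73) (-3.46,-4.77) (5.63,1.74) (-3.17,8.27)

t = z/height = 5.5/16 = 0.34375
s = 1 + (scale-1)·z/height = 1 + (2.94-1)·5.5/16 = 1.666875
θ = twist·z/height = -81°·5.5/16 = -27.8438° = -0.485965 rad
cos θ = 0.884225, sin θ = -0.467062 (intermediates below are computed at full precision and shown rounded to 5 d.p.)
v1: (-4.5,-1.5) → rotate → (-4.67960,0.77544) → ×s → (-7.80031,1.29256) → (-7.80,1.29)
v2: (-1.5,-4) → rotate → (-3.19458,-2.83631) → ×s → (-5.32497,-4.72777) → (-5.32,-4.73)
v3: (-0.5,-3.5) → rotate → (-2.07683,-2.86126) → ×s → (-3.46181,-4.76935) → (-3.46,-4.77)
v4: (2.5,2.5) → rotate → (3.37822,1.04291) → ×s → (5.63106,1.73839) → (5.63,1.74)
v5: (-4,3.5) → rotate → (-1.90218,4.96303) → ×s → (-3.17070,8.27276) → (-3.17,8.27)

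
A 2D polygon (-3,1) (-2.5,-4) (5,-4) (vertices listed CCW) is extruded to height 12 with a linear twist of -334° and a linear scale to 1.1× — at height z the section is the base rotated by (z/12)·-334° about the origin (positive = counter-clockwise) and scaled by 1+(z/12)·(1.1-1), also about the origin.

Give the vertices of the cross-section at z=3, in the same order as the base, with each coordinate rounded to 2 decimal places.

Cross-section at z=3: (0.67,3.17) (-4.36,2.08) (-3.49,-5.56)

t = z/height = 3/12 = 0.25
s = 1 + (scale-1)·z/height = 1 + (1.1-1)·3/12 = 1.025000
θ = twist·z/height = -334°·3/12 = -83.5000° = -1.457350 rad
cos θ = 0.113203, sin θ = -0.993572 (intermediates below are computed at full precision and shown rounded to 5 d.p.)
v1: (-3,1) → rotate → (0.65396,3.09392) → ×s → (0.67031,3.17127) → (0.67,3.17)
v2: (-2.5,-4) → rotate → (-4.25730,2.03112) → ×s → (-4.36373,2.08189) → (-4.36,2.08)
v3: (5,-4) → rotate → (-3.40827,-5.42067) → ×s → (-3.49348,-5.55619) → (-3.49,-5.56)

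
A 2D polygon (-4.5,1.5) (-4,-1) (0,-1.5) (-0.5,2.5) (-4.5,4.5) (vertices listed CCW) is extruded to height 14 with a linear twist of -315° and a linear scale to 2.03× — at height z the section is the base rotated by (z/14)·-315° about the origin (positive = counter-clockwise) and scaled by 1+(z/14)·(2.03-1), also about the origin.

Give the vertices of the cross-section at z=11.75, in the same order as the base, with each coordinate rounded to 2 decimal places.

Cross-section at z=11.75: (-1.96,-8.62) (2.59,-7.24) (2.78,0.27) (-4.55,-1.38) (-7.53,-9.17)

t = z/height = 11.75/14 = 0.839286
s = 1 + (scale-1)·z/height = 1 + (2.03-1)·11.75/14 = 1.864464
θ = twist·z/height = -315°·11.75/14 = -264.3750° = -4.614214 rad
cos θ = -0.098017, sin θ = 0.995185 (intermediates below are computed at full precision and shown rounded to 5 d.p.)
v1: (-4.5,1.5) → rotate → (-1.05170,-4.62536) → ×s → (-1.96086,-8.62381) → (-1.96,-8.62)
v2: (-4,-1) → rotate → (1.38725,-3.88272) → ×s → (2.58648,-7.23920) → (2.59,-7.24)
v3: (0,-1.5) → rotate → (1.49278,0.14703) → ×s → (2.78323,0.27412) → (2.78,0.27)
v4: (-0.5,2.5) → rotate → (-2.43895,-0.74264) → ×s → (-4.54734,-1.38462) → (-4.55,-1.38)
v5: (-4.5,4.5) → rotate → (-4.03725,-4.91941) → ×s → (-7.52732,-9.17206) → (-7.53,-9.17)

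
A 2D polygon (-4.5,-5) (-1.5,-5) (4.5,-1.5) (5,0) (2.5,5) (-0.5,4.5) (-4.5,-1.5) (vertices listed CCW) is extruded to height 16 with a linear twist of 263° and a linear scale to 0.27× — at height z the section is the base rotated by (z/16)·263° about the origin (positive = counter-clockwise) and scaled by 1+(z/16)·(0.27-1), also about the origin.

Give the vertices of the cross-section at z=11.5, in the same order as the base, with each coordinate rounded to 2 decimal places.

t = z/height = 11.5/16 = 0.71875
s = 1 + (scale-1)·z/height = 1 + (0.27-1)·11.5/16 = 0.475313
θ = twist·z/height = 263°·11.5/16 = 189.0313° = 3.299218 rad
cos θ = -0.987603, sin θ = -0.156973 (intermediates below are computed at full precision and shown rounded to 5 d.p.)
v1: (-4.5,-5) → rotate → (3.65935,5.64439) → ×s → (1.73933,2.68285) → (1.74,2.68)
v2: (-1.5,-5) → rotate → (0.69654,5.17347) → ×s → (0.33107,2.45902) → (0.33,2.46)
v3: (4.5,-1.5) → rotate → (-4.67967,0.77503) → ×s → (-2.22431,0.36838) → (-2.22,0.37)
v4: (5,0) → rotate → (-4.93801,-0.78487) → ×s → (-2.34710,-0.37306) → (-2.35,-0.37)
v5: (2.5,5) → rotate → (-1.68414,-5.33045) → ×s → (-0.80049,-2.53363) → (-0.80,-2.53)
v6: (-0.5,4.5) → rotate → (1.20018,-4.36573) → ×s → (0.57046,-2.07508) → (0.57,-2.08)
v7: (-4.5,-1.5) → rotate → (4.20875,2.18778) → ×s → (2.00047,1.03988) → (2.00,1.04)

Cross-section at z=11.5: (1.74,2.68) (0.33,2.46) (-2.22,0.37) (-2.35,-0.37) (-0.80,-2.53) (0.57,-2.08) (2.00,1.04)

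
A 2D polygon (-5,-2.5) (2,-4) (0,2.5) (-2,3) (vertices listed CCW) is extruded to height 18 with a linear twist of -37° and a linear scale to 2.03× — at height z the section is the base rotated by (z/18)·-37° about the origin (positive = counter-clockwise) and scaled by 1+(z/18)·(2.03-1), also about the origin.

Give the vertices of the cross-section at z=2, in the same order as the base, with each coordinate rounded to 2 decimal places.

Cross-section at z=2: (-5.76,-2.38) (1.90,-4.61) (0.20,2.78) (-1.98,3.49)

t = z/height = 2/18 = 0.111111
s = 1 + (scale-1)·z/height = 1 + (2.03-1)·2/18 = 1.114444
θ = twist·z/height = -37°·2/18 = -4.1111° = -0.071752 rad
cos θ = 0.997427, sin θ = -0.071691 (intermediates below are computed at full precision and shown rounded to 5 d.p.)
v1: (-5,-2.5) → rotate → (-5.16636,-2.13511) → ×s → (-5.75762,-2.37946) → (-5.76,-2.38)
v2: (2,-4) → rotate → (1.70809,-4.13309) → ×s → (1.90357,-4.60610) → (1.90,-4.61)
v3: (0,2.5) → rotate → (0.17923,2.49357) → ×s → (0.19974,2.77894) → (0.20,2.78)
v4: (-2,3) → rotate → (-1.77978,3.13566) → ×s → (-1.98347,3.49452) → (-1.98,3.49)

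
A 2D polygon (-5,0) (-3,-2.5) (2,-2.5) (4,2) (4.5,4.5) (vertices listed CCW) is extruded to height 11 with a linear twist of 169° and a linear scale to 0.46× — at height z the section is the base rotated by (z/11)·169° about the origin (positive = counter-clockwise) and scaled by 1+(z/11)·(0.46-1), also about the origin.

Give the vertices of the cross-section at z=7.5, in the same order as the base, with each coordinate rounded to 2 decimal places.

t = z/height = 7.5/11 = 0.681818
s = 1 + (scale-1)·z/height = 1 + (0.46-1)·7.5/11 = 0.631818
θ = twist·z/height = 169°·7.5/11 = 115.2273° = 2.011095 rad
cos θ = -0.426210, sin θ = 0.904624 (intermediates below are computed at full precision and shown rounded to 5 d.p.)
v1: (-5,0) → rotate → (2.13105,-4.52312) → ×s → (1.34644,-2.85779) → (1.35,-2.86)
v2: (-3,-2.5) → rotate → (3.54019,-1.64835) → ×s → (2.23676,-1.04146) → (2.24,-1.04)
v3: (2,-2.5) → rotate → (1.40914,2.87477) → ×s → (0.89032,1.81633) → (0.89,1.82)
v4: (4,2) → rotate → (-3.51409,2.76608) → ×s → (-2.22026,1.74766) → (-2.22,1.75)
v5: (4.5,4.5) → rotate → (-5.98875,2.15286) → ×s → (-3.78380,1.36022) → (-3.78,1.36)

Cross-section at z=7.5: (1.35,-2.86) (2.24,-1.04) (0.89,1.82) (-2.22,1.75) (-3.78,1.36)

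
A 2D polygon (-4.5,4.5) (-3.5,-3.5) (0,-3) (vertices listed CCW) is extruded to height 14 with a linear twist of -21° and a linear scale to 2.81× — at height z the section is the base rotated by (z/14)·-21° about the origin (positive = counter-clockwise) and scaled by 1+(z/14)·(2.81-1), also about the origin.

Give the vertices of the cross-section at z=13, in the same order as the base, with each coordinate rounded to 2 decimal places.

t = z/height = 13/14 = 0.928571
s = 1 + (scale-1)·z/height = 1 + (2.81-1)·13/14 = 2.680714
θ = twist·z/height = -21°·13/14 = -19.5000° = -0.340339 rad
cos θ = 0.942641, sin θ = -0.333807 (intermediates below are computed at full precision and shown rounded to 5 d.p.)
v1: (-4.5,4.5) → rotate → (-2.73976,5.74402) → ×s → (-7.34450,15.39807) → (-7.34,15.40)
v2: (-3.5,-3.5) → rotate → (-4.46757,-2.13092) → ×s → (-11.97628,-5.71239) → (-11.98,-5.71)
v3: (0,-3) → rotate → (-1.00142,-2.82792) → ×s → (-2.68452,-7.58086) → (-2.68,-7.58)

Cross-section at z=13: (-7.34,15.40) (-11.98,-5.71) (-2.68,-7.58)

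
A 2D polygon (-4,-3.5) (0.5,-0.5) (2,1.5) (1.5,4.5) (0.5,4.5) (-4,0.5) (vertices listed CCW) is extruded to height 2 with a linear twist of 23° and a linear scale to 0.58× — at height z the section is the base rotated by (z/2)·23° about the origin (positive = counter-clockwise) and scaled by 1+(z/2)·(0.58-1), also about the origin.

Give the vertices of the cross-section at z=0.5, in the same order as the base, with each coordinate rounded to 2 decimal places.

Cross-section at z=0.5: (-3.25,-3.48) (0.49,-0.40) (1.65,1.52) (0.93,4.14) (0.04,4.05) (-3.61,0.09)

t = z/height = 0.5/2 = 0.25
s = 1 + (scale-1)·z/height = 1 + (0.58-1)·0.5/2 = 0.895000
θ = twist·z/height = 23°·0.5/2 = 5.7500° = 0.100356 rad
cos θ = 0.994969, sin θ = 0.100188 (intermediates below are computed at full precision and shown rounded to 5 d.p.)
v1: (-4,-3.5) → rotate → (-3.62922,-3.88314) → ×s → (-3.24815,-3.47541) → (-3.25,-3.48)
v2: (0.5,-0.5) → rotate → (0.54758,-0.44739) → ×s → (0.49008,-0.40041) → (0.49,-0.40)
v3: (2,1.5) → rotate → (1.83965,1.69283) → ×s → (1.64649,1.51508) → (1.65,1.52)
v4: (1.5,4.5) → rotate → (1.04161,4.62764) → ×s → (0.93224,4.14174) → (0.93,4.14)
v5: (0.5,4.5) → rotate → (0.04664,4.52745) → ×s → (0.04174,4.05207) → (0.04,4.05)
v6: (-4,0.5) → rotate → (-4.02997,0.09673) → ×s → (-3.60682,0.08658) → (-3.61,0.09)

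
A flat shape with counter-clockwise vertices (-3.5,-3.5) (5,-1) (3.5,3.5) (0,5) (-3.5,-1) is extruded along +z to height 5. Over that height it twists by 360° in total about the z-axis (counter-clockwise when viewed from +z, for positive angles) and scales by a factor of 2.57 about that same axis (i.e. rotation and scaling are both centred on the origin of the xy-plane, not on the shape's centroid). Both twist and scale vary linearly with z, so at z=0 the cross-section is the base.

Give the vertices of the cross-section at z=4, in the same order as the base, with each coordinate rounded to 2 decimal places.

t = z/height = 4/5 = 0.8
s = 1 + (scale-1)·z/height = 1 + (2.57-1)·4/5 = 2.256000
θ = twist·z/height = 360°·4/5 = 288.0000° = 5.026548 rad
cos θ = 0.309017, sin θ = -0.951057 (intermediates below are computed at full precision and shown rounded to 5 d.p.)
v1: (-3.5,-3.5) → rotate → (-4.41026,2.24714) → ×s → (-9.94954,5.06954) → (-9.95,5.07)
v2: (5,-1) → rotate → (0.59403,-5.06430) → ×s → (1.34013,-11.42506) → (1.34,-11.43)
v3: (3.5,3.5) → rotate → (4.41026,-2.24714) → ×s → (9.94954,-5.06954) → (9.95,-5.07)
v4: (0,5) → rotate → (4.75528,1.54508) → ×s → (10.72792,3.48571) → (10.73,3.49)
v5: (-3.5,-1) → rotate → (-2.03262,3.01968) → ×s → (-4.58558,6.81240) → (-4.59,6.81)

Cross-section at z=4: (-9.95,5.07) (1.34,-11.43) (9.95,-5.07) (10.73,3.49) (-4.59,6.81)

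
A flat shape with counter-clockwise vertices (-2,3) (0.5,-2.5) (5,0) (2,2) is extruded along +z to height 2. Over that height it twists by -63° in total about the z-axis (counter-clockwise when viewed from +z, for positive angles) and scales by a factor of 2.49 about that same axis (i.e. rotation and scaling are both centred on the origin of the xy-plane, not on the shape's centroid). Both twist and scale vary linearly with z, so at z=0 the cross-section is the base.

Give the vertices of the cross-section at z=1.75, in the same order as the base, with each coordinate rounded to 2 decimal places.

t = z/height = 1.75/2 = 0.875
s = 1 + (scale-1)·z/height = 1 + (2.49-1)·1.75/2 = 2.303750
θ = twist·z/height = -63°·1.75/2 = -55.1250° = -0.962113 rad
cos θ = 0.571788, sin θ = -0.820401 (intermediates below are computed at full precision and shown rounded to 5 d.p.)
v1: (-2,3) → rotate → (1.31763,3.35617) → ×s → (3.03549,7.73177) → (3.04,7.73)
v2: (0.5,-2.5) → rotate → (-1.76511,-1.83967) → ×s → (-4.06637,-4.23814) → (-4.07,-4.24)
v3: (5,0) → rotate → (2.85894,-4.10201) → ×s → (6.58628,-9.45000) → (6.59,-9.45)
v4: (2,2) → rotate → (2.78438,-0.49723) → ×s → (6.41451,-1.14549) → (6.41,-1.15)

Cross-section at z=1.75: (3.04,7.73) (-4.07,-4.24) (6.59,-9.45) (6.41,-1.15)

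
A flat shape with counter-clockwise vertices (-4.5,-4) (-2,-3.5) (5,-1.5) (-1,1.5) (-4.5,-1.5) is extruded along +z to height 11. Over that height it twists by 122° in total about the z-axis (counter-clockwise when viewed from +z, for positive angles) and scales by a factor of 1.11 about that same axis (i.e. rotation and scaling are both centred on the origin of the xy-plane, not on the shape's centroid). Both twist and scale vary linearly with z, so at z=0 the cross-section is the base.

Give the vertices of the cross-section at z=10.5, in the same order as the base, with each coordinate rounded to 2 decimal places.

t = z/height = 10.5/11 = 0.954545
s = 1 + (scale-1)·z/height = 1 + (1.11-1)·10.5/11 = 1.105000
θ = twist·z/height = 122°·10.5/11 = 116.4545° = 2.032515 rad
cos θ = -0.445488, sin θ = 0.895288 (intermediates below are computed at full precision and shown rounded to 5 d.p.)
v1: (-4.5,-4) → rotate → (5.58585,-2.24685) → ×s → (6.17236,-2.48276) → (6.17,-2.48)
v2: (-2,-3.5) → rotate → (4.02448,-0.23137) → ×s → (4.44705,-0.25566) → (4.45,-0.26)
v3: (5,-1.5) → rotate → (-0.88451,5.14467) → ×s → (-0.97738,5.68486) → (-0.98,5.68)
v4: (-1,1.5) → rotate → (-0.89744,-1.56352) → ×s → (-0.99168,-1.72769) → (-0.99,-1.73)
v5: (-4.5,-1.5) → rotate → (3.34763,-3.36056) → ×s → (3.69913,-3.71342) → (3.70,-3.71)

Cross-section at z=10.5: (6.17,-2.48) (4.45,-0.26) (-0.98,5.68) (-0.99,-1.73) (3.70,-3.71)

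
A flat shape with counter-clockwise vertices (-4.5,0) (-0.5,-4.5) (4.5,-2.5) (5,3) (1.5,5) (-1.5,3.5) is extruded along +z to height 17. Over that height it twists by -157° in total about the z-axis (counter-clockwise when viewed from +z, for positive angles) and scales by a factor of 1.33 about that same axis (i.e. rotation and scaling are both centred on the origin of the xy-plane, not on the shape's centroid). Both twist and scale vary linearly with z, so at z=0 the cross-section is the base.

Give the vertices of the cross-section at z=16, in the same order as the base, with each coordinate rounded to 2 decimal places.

t = z/height = 16/17 = 0.941176
s = 1 + (scale-1)·z/height = 1 + (1.33-1)·16/17 = 1.310588
θ = twist·z/height = -157°·16/17 = -147.7647° = -2.578981 rad
cos θ = -0.845865, sin θ = -0.533397 (intermediates below are computed at full precision and shown rounded to 5 d.p.)
v1: (-4.5,0) → rotate → (3.80639,2.40029) → ×s → (4.98861,3.14579) → (4.99,3.15)
v2: (-0.5,-4.5) → rotate → (-1.97736,4.07309) → ×s → (-2.59150,5.33814) → (-2.59,5.34)
v3: (4.5,-2.5) → rotate → (-5.13988,-0.28563) → ×s → (-6.73627,-0.37434) → (-6.74,-0.37)
v4: (5,3) → rotate → (-2.62913,-5.20458) → ×s → (-3.44571,-6.82106) → (-3.45,-6.82)
v5: (1.5,5) → rotate → (1.39819,-5.02942) → ×s → (1.83245,-6.59150) → (1.83,-6.59)
v6: (-1.5,3.5) → rotate → (3.13569,-2.16043) → ×s → (4.10960,-2.83143) → (4.11,-2.83)

Cross-section at z=16: (4.99,3.15) (-2.59,5.34) (-6.74,-0.37) (-3.45,-6.82) (1.83,-6.59) (4.11,-2.83)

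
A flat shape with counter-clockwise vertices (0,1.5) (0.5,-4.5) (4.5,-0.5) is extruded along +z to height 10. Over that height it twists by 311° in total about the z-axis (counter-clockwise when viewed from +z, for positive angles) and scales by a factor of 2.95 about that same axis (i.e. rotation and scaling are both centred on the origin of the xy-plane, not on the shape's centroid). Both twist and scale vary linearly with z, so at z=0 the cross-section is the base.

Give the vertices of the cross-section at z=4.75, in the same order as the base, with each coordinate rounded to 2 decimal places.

Cross-section at z=4.75: (-1.54,-2.44) (3.81,7.84) (-6.81,5.44)

t = z/height = 4.75/10 = 0.475
s = 1 + (scale-1)·z/height = 1 + (2.95-1)·4.75/10 = 1.926250
θ = twist·z/height = 311°·4.75/10 = 147.7250° = 2.578288 rad
cos θ = -0.845495, sin θ = 0.533983 (intermediates below are computed at full precision and shown rounded to 5 d.p.)
v1: (0,1.5) → rotate → (-0.80098,-1.26824) → ×s → (-1.54288,-2.44295) → (-1.54,-2.44)
v2: (0.5,-4.5) → rotate → (1.98018,4.07172) → ×s → (3.81432,7.84315) → (3.81,7.84)
v3: (4.5,-0.5) → rotate → (-3.53774,2.82567) → ×s → (-6.81456,5.44295) → (-6.81,5.44)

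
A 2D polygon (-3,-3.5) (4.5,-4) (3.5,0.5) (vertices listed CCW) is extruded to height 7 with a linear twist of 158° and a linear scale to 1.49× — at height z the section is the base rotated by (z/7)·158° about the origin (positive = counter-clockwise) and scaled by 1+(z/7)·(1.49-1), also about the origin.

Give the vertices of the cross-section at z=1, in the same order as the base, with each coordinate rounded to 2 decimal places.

Cross-section at z=1: (-1.53,-4.69) (6.09,-2.10) (3.25,1.93)

t = z/height = 1/7 = 0.142857
s = 1 + (scale-1)·z/height = 1 + (1.49-1)·1/7 = 1.070000
θ = twist·z/height = 158°·1/7 = 22.5714° = 0.393946 rad
cos θ = 0.923402, sin θ = 0.383835 (intermediates below are computed at full precision and shown rounded to 5 d.p.)
v1: (-3,-3.5) → rotate → (-1.42678,-4.38341) → ×s → (-1.52666,-4.69025) → (-1.53,-4.69)
v2: (4.5,-4) → rotate → (5.69065,-1.96635) → ×s → (6.08899,-2.10399) → (6.09,-2.10)
v3: (3.5,0.5) → rotate → (3.03999,1.80512) → ×s → (3.25279,1.93148) → (3.25,1.93)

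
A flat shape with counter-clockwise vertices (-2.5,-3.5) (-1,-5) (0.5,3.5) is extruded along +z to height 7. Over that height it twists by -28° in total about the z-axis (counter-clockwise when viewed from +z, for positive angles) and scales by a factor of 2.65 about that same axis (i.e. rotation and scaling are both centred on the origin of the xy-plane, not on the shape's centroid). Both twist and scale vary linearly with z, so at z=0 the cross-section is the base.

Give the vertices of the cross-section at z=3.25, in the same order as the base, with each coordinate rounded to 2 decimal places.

Cross-section at z=3.25: (-5.69,-5.03) (-3.71,-8.21) (2.25,5.82)

t = z/height = 3.25/7 = 0.464286
s = 1 + (scale-1)·z/height = 1 + (2.65-1)·3.25/7 = 1.766071
θ = twist·z/height = -28°·3.25/7 = -13.0000° = -0.226893 rad
cos θ = 0.974370, sin θ = -0.224951 (intermediates below are computed at full precision and shown rounded to 5 d.p.)
v1: (-2.5,-3.5) → rotate → (-3.22325,-2.84792) → ×s → (-5.69250,-5.02963) → (-5.69,-5.03)
v2: (-1,-5) → rotate → (-2.09913,-4.64690) → ×s → (-3.70721,-8.20676) → (-3.71,-8.21)
v3: (0.5,3.5) → rotate → (1.27451,3.29782) → ×s → (2.25088,5.82419) → (2.25,5.82)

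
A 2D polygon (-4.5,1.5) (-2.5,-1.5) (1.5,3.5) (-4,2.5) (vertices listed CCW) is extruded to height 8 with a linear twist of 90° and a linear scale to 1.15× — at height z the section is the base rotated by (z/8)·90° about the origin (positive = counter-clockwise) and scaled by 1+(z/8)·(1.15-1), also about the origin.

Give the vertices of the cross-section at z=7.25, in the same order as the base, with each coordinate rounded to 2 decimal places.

t = z/height = 7.25/8 = 0.90625
s = 1 + (scale-1)·z/height = 1 + (1.15-1)·7.25/8 = 1.135938
θ = twist·z/height = 90°·7.25/8 = 81.5625° = 1.423534 rad
cos θ = 0.146730, sin θ = 0.989177 (intermediates below are computed at full precision and shown rounded to 5 d.p.)
v1: (-4.5,1.5) → rotate → (-2.14405,-4.23120) → ×s → (-2.43551,-4.80638) → (-2.44,-4.81)
v2: (-2.5,-1.5) → rotate → (1.11694,-2.69304) → ×s → (1.26877,-3.05912) → (1.27,-3.06)
v3: (1.5,3.5) → rotate → (-3.24202,1.99732) → ×s → (-3.68273,2.26883) → (-3.68,2.27)
v4: (-4,2.5) → rotate → (-3.05986,-3.58988) → ×s → (-3.47581,-4.07788) → (-3.48,-4.08)

Cross-section at z=7.25: (-2.44,-4.81) (1.27,-3.06) (-3.68,2.27) (-3.48,-4.08)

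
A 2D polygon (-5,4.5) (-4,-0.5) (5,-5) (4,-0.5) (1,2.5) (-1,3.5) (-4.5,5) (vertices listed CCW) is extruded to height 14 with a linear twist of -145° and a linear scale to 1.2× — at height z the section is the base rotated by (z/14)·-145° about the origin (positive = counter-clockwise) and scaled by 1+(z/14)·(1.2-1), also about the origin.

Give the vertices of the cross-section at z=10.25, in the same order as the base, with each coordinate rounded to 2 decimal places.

Cross-section at z=10.25: (6.55,4.07) (0.73,4.56) (-7.10,-3.91) (-1.83,-4.24) (2.43,-1.90) (4.17,-0.02) (6.94,3.36)

t = z/height = 10.25/14 = 0.732143
s = 1 + (scale-1)·z/height = 1 + (1.2-1)·10.25/14 = 1.146429
θ = twist·z/height = -145°·10.25/14 = -106.1607° = -1.852854 rad
cos θ = -0.278333, sin θ = -0.960485 (intermediates below are computed at full precision and shown rounded to 5 d.p.)
v1: (-5,4.5) → rotate → (5.71384,3.54993) → ×s → (6.55051,4.06974) → (6.55,4.07)
v2: (-4,-0.5) → rotate → (0.63309,3.98111) → ×s → (0.72579,4.56405) → (0.73,4.56)
v3: (5,-5) → rotate → (-6.19409,-3.41076) → ×s → (-7.10108,-3.91019) → (-7.10,-3.91)
v4: (4,-0.5) → rotate → (-1.59357,-3.70277) → ×s → (-1.82692,-4.24496) → (-1.83,-4.24)
v5: (1,2.5) → rotate → (2.12288,-1.65632) → ×s → (2.43373,-1.89885) → (2.43,-1.90)
v6: (-1,3.5) → rotate → (3.64003,-0.01368) → ×s → (4.17303,-0.01568) → (4.17,-0.02)
v7: (-4.5,5) → rotate → (6.05492,2.93052) → ×s → (6.94153,3.35963) → (6.94,3.36)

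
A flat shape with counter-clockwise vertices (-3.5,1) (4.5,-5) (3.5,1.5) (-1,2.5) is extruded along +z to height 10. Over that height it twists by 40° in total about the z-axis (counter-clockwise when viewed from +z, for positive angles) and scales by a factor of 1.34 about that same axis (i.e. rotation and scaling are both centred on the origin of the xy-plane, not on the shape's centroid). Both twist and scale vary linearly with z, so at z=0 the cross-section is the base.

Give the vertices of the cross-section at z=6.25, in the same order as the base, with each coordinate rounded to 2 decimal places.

Cross-section at z=6.25: (-4.36,-0.69) (7.51,-3.19) (3.08,3.44) (-2.38,2.23)

t = z/height = 6.25/10 = 0.625
s = 1 + (scale-1)·z/height = 1 + (1.34-1)·6.25/10 = 1.212500
θ = twist·z/height = 40°·6.25/10 = 25.0000° = 0.436332 rad
cos θ = 0.906308, sin θ = 0.422618 (intermediates below are computed at full precision and shown rounded to 5 d.p.)
v1: (-3.5,1) → rotate → (-3.59470,-0.57286) → ×s → (-4.35857,-0.69459) → (-4.36,-0.69)
v2: (4.5,-5) → rotate → (6.19148,-2.62976) → ×s → (7.50717,-3.18858) → (7.51,-3.19)
v3: (3.5,1.5) → rotate → (2.53815,2.83863) → ×s → (3.07751,3.44183) → (3.08,3.44)
v4: (-1,2.5) → rotate → (-1.96285,1.84315) → ×s → (-2.37996,2.23482) → (-2.38,2.23)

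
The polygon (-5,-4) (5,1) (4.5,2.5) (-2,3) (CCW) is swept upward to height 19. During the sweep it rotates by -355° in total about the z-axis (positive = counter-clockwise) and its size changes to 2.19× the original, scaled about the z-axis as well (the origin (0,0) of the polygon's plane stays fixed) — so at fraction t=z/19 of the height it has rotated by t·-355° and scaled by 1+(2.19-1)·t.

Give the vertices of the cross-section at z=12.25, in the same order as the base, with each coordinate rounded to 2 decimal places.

Cross-section at z=12.25: (11.14,-2.01) (-7.14,5.49) (-8.56,3.09) (-1.67,-6.15)

t = z/height = 12.25/19 = 0.644737
s = 1 + (scale-1)·z/height = 1 + (2.19-1)·12.25/19 = 1.767237
θ = twist·z/height = -355°·12.25/19 = -228.8816° = -3.994737 rad
cos θ = -0.657617, sin θ = 0.753352 (intermediates below are computed at full precision and shown rounded to 5 d.p.)
v1: (-5,-4) → rotate → (6.30150,-1.13629) → ×s → (11.13623,-2.00809) → (11.14,-2.01)
v2: (5,1) → rotate → (-4.04144,3.10914) → ×s → (-7.14218,5.49459) → (-7.14,5.49)
v3: (4.5,2.5) → rotate → (-4.84266,1.74604) → ×s → (-8.55812,3.08567) → (-8.56,3.09)
v4: (-2,3) → rotate → (-0.94482,-3.47956) → ×s → (-1.66972,-6.14920) → (-1.67,-6.15)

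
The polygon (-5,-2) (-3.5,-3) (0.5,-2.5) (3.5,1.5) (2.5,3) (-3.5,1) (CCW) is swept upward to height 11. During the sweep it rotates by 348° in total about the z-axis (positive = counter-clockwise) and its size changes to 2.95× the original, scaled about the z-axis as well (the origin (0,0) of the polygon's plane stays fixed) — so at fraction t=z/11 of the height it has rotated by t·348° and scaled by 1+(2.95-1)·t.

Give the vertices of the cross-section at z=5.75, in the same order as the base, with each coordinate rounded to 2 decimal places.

Cross-section at z=5.75: (9.96,4.37) (6.86,6.29) (-1.18,5.01) (-6.96,-3.26) (-4.84,-6.22) (7.13,-1.78)

t = z/height = 5.75/11 = 0.522727
s = 1 + (scale-1)·z/height = 1 + (2.95-1)·5.75/11 = 2.019318
θ = twist·z/height = 348°·5.75/11 = 181.9091° = 3.174913 rad
cos θ = -0.999445, sin θ = -0.033314 (intermediates below are computed at full precision and shown rounded to 5 d.p.)
v1: (-5,-2) → rotate → (4.93060,2.16546) → ×s → (9.95644,4.37275) → (9.96,4.37)
v2: (-3.5,-3) → rotate → (3.39812,3.11493) → ×s → (6.86188,6.29004) → (6.86,6.29)
v3: (0.5,-2.5) → rotate → (-0.58301,2.48196) → ×s → (-1.17728,5.01186) → (-1.18,5.01)
v4: (3.5,1.5) → rotate → (-3.44809,-1.61577) → ×s → (-6.96278,-3.26274) → (-6.96,-3.26)
v5: (2.5,3) → rotate → (-2.39867,-3.08162) → ×s → (-4.84368,-6.22277) → (-4.84,-6.22)
v6: (-3.5,1) → rotate → (3.53137,-0.88285) → ×s → (7.13096,-1.78275) → (7.13,-1.78)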